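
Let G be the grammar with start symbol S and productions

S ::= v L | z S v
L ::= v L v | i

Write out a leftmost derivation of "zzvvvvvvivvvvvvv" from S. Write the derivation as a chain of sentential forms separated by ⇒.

S ⇒ zSv   [S ::= z S v]
zSv ⇒ zzSvv   [S ::= z S v]
zzSvv ⇒ zzvLvv   [S ::= v L]
zzvLvv ⇒ zzvvLvvv   [L ::= v L v]
zzvvLvvv ⇒ zzvvvLvvvv   [L ::= v L v]
zzvvvLvvvv ⇒ zzvvvvLvvvvv   [L ::= v L v]
zzvvvvLvvvvv ⇒ zzvvvvvLvvvvvv   [L ::= v L v]
zzvvvvvLvvvvvv ⇒ zzvvvvvvLvvvvvvv   [L ::= v L v]
zzvvvvvvLvvvvvvv ⇒ zzvvvvvvivvvvvvv   [L ::= i]

S ⇒ zSv ⇒ zzSvv ⇒ zzvLvv ⇒ zzvvLvvv ⇒ zzvvvLvvvv ⇒ zzvvvvLvvvvv ⇒ zzvvvvvLvvvvvv ⇒ zzvvvvvvLvvvvvvv ⇒ zzvvvvvvivvvvvvv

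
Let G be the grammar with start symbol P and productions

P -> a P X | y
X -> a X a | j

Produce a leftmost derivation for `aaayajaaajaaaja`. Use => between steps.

P => aPX => aaPXX => aaaPXXX => aaayXXX => aaayaXaXX => aaayajaXX => aaayajaaXaX => aaayajaaaXaaX => aaayajaaajaaX => aaayajaaajaaaXa => aaayajaaajaaaja

P => aPX   [P -> a P X]
aPX => aaPXX   [P -> a P X]
aaPXX => aaaPXXX   [P -> a P X]
aaaPXXX => aaayXXX   [P -> y]
aaayXXX => aaayaXaXX   [X -> a X a]
aaayaXaXX => aaayajaXX   [X -> j]
aaayajaXX => aaayajaaXaX   [X -> a X a]
aaayajaaXaX => aaayajaaaXaaX   [X -> a X a]
aaayajaaaXaaX => aaayajaaajaaX   [X -> j]
aaayajaaajaaX => aaayajaaajaaaXa   [X -> a X a]
aaayajaaajaaaXa => aaayajaaajaaaja   [X -> j]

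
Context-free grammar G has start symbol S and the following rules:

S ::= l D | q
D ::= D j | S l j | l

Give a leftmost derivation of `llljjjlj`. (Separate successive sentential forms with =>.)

S=>lD=>lSlj=>llDlj=>llDjlj=>llDjjlj=>llDjjjlj=>llljjjlj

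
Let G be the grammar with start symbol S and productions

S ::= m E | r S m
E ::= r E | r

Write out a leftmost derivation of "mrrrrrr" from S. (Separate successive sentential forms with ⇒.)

S⇒mE⇒mrE⇒mrrE⇒mrrrE⇒mrrrrE⇒mrrrrrE⇒mrrrrrr

S ⇒ mE   [S ::= m E]
mE ⇒ mrE   [E ::= r E]
mrE ⇒ mrrE   [E ::= r E]
mrrE ⇒ mrrrE   [E ::= r E]
mrrrE ⇒ mrrrrE   [E ::= r E]
mrrrrE ⇒ mrrrrrE   [E ::= r E]
mrrrrrE ⇒ mrrrrrr   [E ::= r]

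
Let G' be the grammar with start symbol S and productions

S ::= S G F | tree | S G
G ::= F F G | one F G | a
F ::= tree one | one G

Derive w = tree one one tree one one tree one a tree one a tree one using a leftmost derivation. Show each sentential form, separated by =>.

S => S G F => tree G F => tree F F G F => tree one G F G F => tree one one F G F G F => tree one one tree one G F G F => tree one one tree one one F G F G F => tree one one tree one one tree one G F G F => tree one one tree one one tree one a F G F => tree one one tree one one tree one a tree one G F => tree one one tree one one tree one a tree one a F => tree one one tree one one tree one a tree one a tree one

S => S G F   [S ::= S G F]
S G F => tree G F   [S ::= tree]
tree G F => tree F F G F   [G ::= F F G]
tree F F G F => tree one G F G F   [F ::= one G]
tree one G F G F => tree one one F G F G F   [G ::= one F G]
tree one one F G F G F => tree one one tree one G F G F   [F ::= tree one]
tree one one tree one G F G F => tree one one tree one one F G F G F   [G ::= one F G]
tree one one tree one one F G F G F => tree one one tree one one tree one G F G F   [F ::= tree one]
tree one one tree one one tree one G F G F => tree one one tree one one tree one a F G F   [G ::= a]
tree one one tree one one tree one a F G F => tree one one tree one one tree one a tree one G F   [F ::= tree one]
tree one one tree one one tree one a tree one G F => tree one one tree one one tree one a tree one a F   [G ::= a]
tree one one tree one one tree one a tree one a F => tree one one tree one one tree one a tree one a tree one   [F ::= tree one]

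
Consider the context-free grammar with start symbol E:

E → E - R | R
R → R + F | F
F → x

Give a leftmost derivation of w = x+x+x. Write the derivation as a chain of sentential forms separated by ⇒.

E ⇒ R ⇒ R+F ⇒ R+F+F ⇒ F+F+F ⇒ x+F+F ⇒ x+x+F ⇒ x+x+x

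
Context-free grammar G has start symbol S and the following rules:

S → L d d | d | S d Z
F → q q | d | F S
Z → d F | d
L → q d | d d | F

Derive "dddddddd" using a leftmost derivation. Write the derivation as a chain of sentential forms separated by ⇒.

S ⇒ SdZ   [S → S d Z]
SdZ ⇒ SdZdZ   [S → S d Z]
SdZdZ ⇒ LdddZdZ   [S → L d d]
LdddZdZ ⇒ dddddZdZ   [L → d d]
dddddZdZ ⇒ dddddddZ   [Z → d]
dddddddZ ⇒ dddddddd   [Z → d]

S ⇒ SdZ ⇒ SdZdZ ⇒ LdddZdZ ⇒ dddddZdZ ⇒ dddddddZ ⇒ dddddddd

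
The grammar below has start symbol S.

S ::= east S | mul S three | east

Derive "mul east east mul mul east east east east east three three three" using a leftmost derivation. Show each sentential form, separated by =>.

S => mul S three => mul east S three => mul east east S three => mul east east mul S three three => mul east east mul mul S three three three => mul east east mul mul east S three three three => mul east east mul mul east east S three three three => mul east east mul mul east east east S three three three => mul east east mul mul east east east east S three three three => mul east east mul mul east east east east east three three three

S => mul S three   [S ::= mul S three]
mul S three => mul east S three   [S ::= east S]
mul east S three => mul east east S three   [S ::= east S]
mul east east S three => mul east east mul S three three   [S ::= mul S three]
mul east east mul S three three => mul east east mul mul S three three three   [S ::= mul S three]
mul east east mul mul S three three three => mul east east mul mul east S three three three   [S ::= east S]
mul east east mul mul east S three three three => mul east east mul mul east east S three three three   [S ::= east S]
mul east east mul mul east east S three three three => mul east east mul mul east east east S three three three   [S ::= east S]
mul east east mul mul east east east S three three three => mul east east mul mul east east east east S three three three   [S ::= east S]
mul east east mul mul east east east east S three three three => mul east east mul mul east east east east east three three three   [S ::= east]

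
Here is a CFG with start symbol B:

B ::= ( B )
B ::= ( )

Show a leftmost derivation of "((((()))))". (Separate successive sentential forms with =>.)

B => (B)   [B ::= ( B )]
(B) => ((B))   [B ::= ( B )]
((B)) => (((B)))   [B ::= ( B )]
(((B))) => ((((B))))   [B ::= ( B )]
((((B)))) => ((((()))))   [B ::= ( )]

B=>(B)=>((B))=>(((B)))=>((((B))))=>((((()))))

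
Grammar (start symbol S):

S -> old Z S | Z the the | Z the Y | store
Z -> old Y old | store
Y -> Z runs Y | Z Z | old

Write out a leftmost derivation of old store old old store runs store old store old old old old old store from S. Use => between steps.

S => old Z S => old store S => old store old Z S => old store old old Y old S => old store old old Z runs Y old S => old store old old store runs Y old S => old store old old store runs Z Z old S => old store old old store runs store Z old S => old store old old store runs store old Y old old S => old store old old store runs store old Z Z old old S => old store old old store runs store old store Z old old S => old store old old store runs store old store old Y old old old S => old store old old store runs store old store old old old old old S => old store old old store runs store old store old old old old old store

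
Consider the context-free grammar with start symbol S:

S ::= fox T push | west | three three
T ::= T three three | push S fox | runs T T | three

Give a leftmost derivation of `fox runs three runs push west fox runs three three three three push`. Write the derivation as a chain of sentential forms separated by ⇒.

S ⇒ fox T push ⇒ fox T three three push ⇒ fox runs T T three three push ⇒ fox runs three T three three push ⇒ fox runs three runs T T three three push ⇒ fox runs three runs push S fox T three three push ⇒ fox runs three runs push west fox T three three push ⇒ fox runs three runs push west fox runs T T three three push ⇒ fox runs three runs push west fox runs three T three three push ⇒ fox runs three runs push west fox runs three three three three push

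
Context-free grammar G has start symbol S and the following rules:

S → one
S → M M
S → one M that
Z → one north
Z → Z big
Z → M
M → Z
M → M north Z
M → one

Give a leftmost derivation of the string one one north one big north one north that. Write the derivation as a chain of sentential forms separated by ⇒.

S ⇒ one M that ⇒ one M north Z that ⇒ one M north Z north Z that ⇒ one one north Z north Z that ⇒ one one north Z big north Z that ⇒ one one north M big north Z that ⇒ one one north one big north Z that ⇒ one one north one big north one north that

S ⇒ one M that   [S → one M that]
one M that ⇒ one M north Z that   [M → M north Z]
one M north Z that ⇒ one M north Z north Z that   [M → M north Z]
one M north Z north Z that ⇒ one one north Z north Z that   [M → one]
one one north Z north Z that ⇒ one one north Z big north Z that   [Z → Z big]
one one north Z big north Z that ⇒ one one north M big north Z that   [Z → M]
one one north M big north Z that ⇒ one one north one big north Z that   [M → one]
one one north one big north Z that ⇒ one one north one big north one north that   [Z → one north]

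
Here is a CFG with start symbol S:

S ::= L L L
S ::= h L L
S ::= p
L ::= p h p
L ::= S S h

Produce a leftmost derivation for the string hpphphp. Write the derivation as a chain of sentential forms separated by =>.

S => hLL   [S ::= h L L]
hLL => hSShL   [L ::= S S h]
hSShL => hpShL   [S ::= p]
hpShL => hpphL   [S ::= p]
hpphL => hpphphp   [L ::= p h p]

S => hLL => hSShL => hpShL => hpphL => hpphphp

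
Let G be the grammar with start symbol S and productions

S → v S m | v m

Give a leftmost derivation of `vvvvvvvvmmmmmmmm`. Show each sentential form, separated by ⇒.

S ⇒ vSm   [S → v S m]
vSm ⇒ vvSmm   [S → v S m]
vvSmm ⇒ vvvSmmm   [S → v S m]
vvvSmmm ⇒ vvvvSmmmm   [S → v S m]
vvvvSmmmm ⇒ vvvvvSmmmmm   [S → v S m]
vvvvvSmmmmm ⇒ vvvvvvSmmmmmm   [S → v S m]
vvvvvvSmmmmmm ⇒ vvvvvvvSmmmmmmm   [S → v S m]
vvvvvvvSmmmmmmm ⇒ vvvvvvvvmmmmmmmm   [S → v m]

S⇒vSm⇒vvSmm⇒vvvSmmm⇒vvvvSmmmm⇒vvvvvSmmmmm⇒vvvvvvSmmmmmm⇒vvvvvvvSmmmmmmm⇒vvvvvvvvmmmmmmmm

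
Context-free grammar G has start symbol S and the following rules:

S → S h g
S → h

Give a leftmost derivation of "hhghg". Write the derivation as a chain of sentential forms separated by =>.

S => Shg => Shghg => hhghg

S => Shg   [S → S h g]
Shg => Shghg   [S → S h g]
Shghg => hhghg   [S → h]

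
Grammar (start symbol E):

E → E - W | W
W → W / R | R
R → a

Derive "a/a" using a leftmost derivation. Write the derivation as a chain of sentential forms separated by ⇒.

E ⇒ W ⇒ W/R ⇒ R/R ⇒ a/R ⇒ a/a

E ⇒ W   [E → W]
W ⇒ W/R   [W → W / R]
W/R ⇒ R/R   [W → R]
R/R ⇒ a/R   [R → a]
a/R ⇒ a/a   [R → a]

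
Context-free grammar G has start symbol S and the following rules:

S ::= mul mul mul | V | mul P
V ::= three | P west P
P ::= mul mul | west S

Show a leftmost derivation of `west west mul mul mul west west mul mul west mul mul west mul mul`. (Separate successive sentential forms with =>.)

S => V   [S ::= V]
V => P west P   [V ::= P west P]
P west P => west S west P   [P ::= west S]
west S west P => west V west P   [S ::= V]
west V west P => west P west P west P   [V ::= P west P]
west P west P west P => west west S west P west P   [P ::= west S]
west west S west P west P => west west mul P west P west P   [S ::= mul P]
west west mul P west P west P => west west mul mul mul west P west P   [P ::= mul mul]
west west mul mul mul west P west P => west west mul mul mul west west S west P   [P ::= west S]
west west mul mul mul west west S west P => west west mul mul mul west west V west P   [S ::= V]
west west mul mul mul west west V west P => west west mul mul mul west west P west P west P   [V ::= P west P]
west west mul mul mul west west P west P west P => west west mul mul mul west west mul mul west P west P   [P ::= mul mul]
west west mul mul mul west west mul mul west P west P => west west mul mul mul west west mul mul west mul mul west P   [P ::= mul mul]
west west mul mul mul west west mul mul west mul mul west P => west west mul mul mul west west mul mul west mul mul west mul mul   [P ::= mul mul]

S => V => P west P => west S west P => west V west P => west P west P west P => west west S west P west P => west west mul P west P west P => west west mul mul mul west P west P => west west mul mul mul west west S west P => west west mul mul mul west west V west P => west west mul mul mul west west P west P west P => west west mul mul mul west west mul mul west P west P => west west mul mul mul west west mul mul west mul mul west P => west west mul mul mul west west mul mul west mul mul west mul mul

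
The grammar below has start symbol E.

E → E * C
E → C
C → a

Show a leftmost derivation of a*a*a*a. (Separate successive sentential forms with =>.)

E=>E*C=>E*C*C=>E*C*C*C=>C*C*C*C=>a*C*C*C=>a*a*C*C=>a*a*a*C=>a*a*a*a

E => E*C   [E → E * C]
E*C => E*C*C   [E → E * C]
E*C*C => E*C*C*C   [E → E * C]
E*C*C*C => C*C*C*C   [E → C]
C*C*C*C => a*C*C*C   [C → a]
a*C*C*C => a*a*C*C   [C → a]
a*a*C*C => a*a*a*C   [C → a]
a*a*a*C => a*a*a*a   [C → a]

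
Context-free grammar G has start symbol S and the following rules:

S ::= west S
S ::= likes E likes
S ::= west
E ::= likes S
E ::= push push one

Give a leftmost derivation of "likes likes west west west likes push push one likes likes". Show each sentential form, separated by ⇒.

S ⇒ likes E likes ⇒ likes likes S likes ⇒ likes likes west S likes ⇒ likes likes west west S likes ⇒ likes likes west west west S likes ⇒ likes likes west west west likes E likes likes ⇒ likes likes west west west likes push push one likes likes

S ⇒ likes E likes   [S ::= likes E likes]
likes E likes ⇒ likes likes S likes   [E ::= likes S]
likes likes S likes ⇒ likes likes west S likes   [S ::= west S]
likes likes west S likes ⇒ likes likes west west S likes   [S ::= west S]
likes likes west west S likes ⇒ likes likes west west west S likes   [S ::= west S]
likes likes west west west S likes ⇒ likes likes west west west likes E likes likes   [S ::= likes E likes]
likes likes west west west likes E likes likes ⇒ likes likes west west west likes push push one likes likes   [E ::= push push one]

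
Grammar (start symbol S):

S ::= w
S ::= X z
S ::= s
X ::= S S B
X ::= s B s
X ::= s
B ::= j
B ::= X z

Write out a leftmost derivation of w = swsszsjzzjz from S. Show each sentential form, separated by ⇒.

S⇒Xz⇒SSBz⇒sSBz⇒sXzBz⇒sSSBzBz⇒swSBzBz⇒swsBzBz⇒swsXzzBz⇒swsSSBzzBz⇒swsXzSBzzBz⇒swsszSBzzBz⇒swsszsBzzBz⇒swsszsjzzBz⇒swsszsjzzjz

S ⇒ Xz   [S ::= X z]
Xz ⇒ SSBz   [X ::= S S B]
SSBz ⇒ sSBz   [S ::= s]
sSBz ⇒ sXzBz   [S ::= X z]
sXzBz ⇒ sSSBzBz   [X ::= S S B]
sSSBzBz ⇒ swSBzBz   [S ::= w]
swSBzBz ⇒ swsBzBz   [S ::= s]
swsBzBz ⇒ swsXzzBz   [B ::= X z]
swsXzzBz ⇒ swsSSBzzBz   [X ::= S S B]
swsSSBzzBz ⇒ swsXzSBzzBz   [S ::= X z]
swsXzSBzzBz ⇒ swsszSBzzBz   [X ::= s]
swsszSBzzBz ⇒ swsszsBzzBz   [S ::= s]
swsszsBzzBz ⇒ swsszsjzzBz   [B ::= j]
swsszsjzzBz ⇒ swsszsjzzjz   [B ::= j]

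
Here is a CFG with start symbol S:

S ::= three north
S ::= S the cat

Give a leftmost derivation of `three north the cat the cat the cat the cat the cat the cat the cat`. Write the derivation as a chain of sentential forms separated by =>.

S => S the cat   [S ::= S the cat]
S the cat => S the cat the cat   [S ::= S the cat]
S the cat the cat => S the cat the cat the cat   [S ::= S the cat]
S the cat the cat the cat => S the cat the cat the cat the cat   [S ::= S the cat]
S the cat the cat the cat the cat => S the cat the cat the cat the cat the cat   [S ::= S the cat]
S the cat the cat the cat the cat the cat => S the cat the cat the cat the cat the cat the cat   [S ::= S the cat]
S the cat the cat the cat the cat the cat the cat => S the cat the cat the cat the cat the cat the cat the cat   [S ::= S the cat]
S the cat the cat the cat the cat the cat the cat the cat => three north the cat the cat the cat the cat the cat the cat the cat   [S ::= three north]

S => S the cat => S the cat the cat => S the cat the cat the cat => S the cat the cat the cat the cat => S the cat the cat the cat the cat the cat => S the cat the cat the cat the cat the cat the cat => S the cat the cat the cat the cat the cat the cat the cat => three north the cat the cat the cat the cat the cat the cat the cat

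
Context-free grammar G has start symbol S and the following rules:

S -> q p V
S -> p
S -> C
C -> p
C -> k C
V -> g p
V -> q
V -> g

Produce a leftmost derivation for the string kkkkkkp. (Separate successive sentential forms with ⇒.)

S ⇒ C ⇒ kC ⇒ kkC ⇒ kkkC ⇒ kkkkC ⇒ kkkkkC ⇒ kkkkkkC ⇒ kkkkkkp

S ⇒ C   [S -> C]
C ⇒ kC   [C -> k C]
kC ⇒ kkC   [C -> k C]
kkC ⇒ kkkC   [C -> k C]
kkkC ⇒ kkkkC   [C -> k C]
kkkkC ⇒ kkkkkC   [C -> k C]
kkkkkC ⇒ kkkkkkC   [C -> k C]
kkkkkkC ⇒ kkkkkkp   [C -> p]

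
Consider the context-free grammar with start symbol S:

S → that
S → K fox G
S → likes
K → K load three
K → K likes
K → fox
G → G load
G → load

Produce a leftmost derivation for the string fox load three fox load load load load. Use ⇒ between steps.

S ⇒ K fox G   [S → K fox G]
K fox G ⇒ K load three fox G   [K → K load three]
K load three fox G ⇒ fox load three fox G   [K → fox]
fox load three fox G ⇒ fox load three fox G load   [G → G load]
fox load three fox G load ⇒ fox load three fox G load load   [G → G load]
fox load three fox G load load ⇒ fox load three fox G load load load   [G → G load]
fox load three fox G load load load ⇒ fox load three fox load load load load   [G → load]

S ⇒ K fox G ⇒ K load three fox G ⇒ fox load three fox G ⇒ fox load three fox G load ⇒ fox load three fox G load load ⇒ fox load three fox G load load load ⇒ fox load three fox load load load load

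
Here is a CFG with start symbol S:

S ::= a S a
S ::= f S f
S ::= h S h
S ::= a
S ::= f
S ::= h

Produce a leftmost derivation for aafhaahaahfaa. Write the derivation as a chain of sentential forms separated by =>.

S => aSa => aaSaa => aafSfaa => aafhShfaa => aafhaSahfaa => aafhaaSaahfaa => aafhaahaahfaa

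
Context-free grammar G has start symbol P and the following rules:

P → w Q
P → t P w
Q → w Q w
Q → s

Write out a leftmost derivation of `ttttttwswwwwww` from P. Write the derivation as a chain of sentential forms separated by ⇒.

P ⇒ tPw ⇒ ttPww ⇒ tttPwww ⇒ ttttPwwww ⇒ tttttPwwwww ⇒ ttttttPwwwwww ⇒ ttttttwQwwwwww ⇒ ttttttwswwwwww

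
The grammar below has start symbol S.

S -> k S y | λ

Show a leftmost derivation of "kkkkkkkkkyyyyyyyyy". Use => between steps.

S=>kSy=>kkSyy=>kkkSyyy=>kkkkSyyyy=>kkkkkSyyyyy=>kkkkkkSyyyyyy=>kkkkkkkSyyyyyyy=>kkkkkkkkSyyyyyyyy=>kkkkkkkkkSyyyyyyyyy=>kkkkkkkkkyyyyyyyyy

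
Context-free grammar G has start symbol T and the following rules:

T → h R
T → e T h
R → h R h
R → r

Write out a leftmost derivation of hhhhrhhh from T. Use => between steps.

T => hR => hhRh => hhhRhh => hhhhRhhh => hhhhrhhh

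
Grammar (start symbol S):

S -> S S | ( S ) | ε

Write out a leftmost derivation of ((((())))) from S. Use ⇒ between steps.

S ⇒ (S) ⇒ ((S)) ⇒ (((S))) ⇒ ((((S)))) ⇒ (((((S))))) ⇒ ((((()))))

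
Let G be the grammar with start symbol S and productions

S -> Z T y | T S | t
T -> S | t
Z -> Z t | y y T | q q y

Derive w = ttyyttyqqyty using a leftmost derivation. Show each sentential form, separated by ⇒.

S ⇒ TS ⇒ SS ⇒ TSS ⇒ SSS ⇒ tSS ⇒ tTSS ⇒ ttSS ⇒ ttZTyS ⇒ ttyyTTyS ⇒ ttyytTyS ⇒ ttyyttyS ⇒ ttyyttyZTy ⇒ ttyyttyqqyTy ⇒ ttyyttyqqyty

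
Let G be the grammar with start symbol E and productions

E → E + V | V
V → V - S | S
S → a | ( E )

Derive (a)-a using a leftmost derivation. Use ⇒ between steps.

E⇒V⇒V-S⇒S-S⇒(E)-S⇒(V)-S⇒(S)-S⇒(a)-S⇒(a)-a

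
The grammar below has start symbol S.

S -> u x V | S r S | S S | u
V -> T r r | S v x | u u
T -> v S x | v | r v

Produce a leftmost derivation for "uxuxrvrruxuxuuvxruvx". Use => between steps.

S=>uxV=>uxSvx=>uxSrSvx=>uxSSrSvx=>uxuxVSrSvx=>uxuxTrrSrSvx=>uxuxrvrrSrSvx=>uxuxrvrruxVrSvx=>uxuxrvrruxSvxrSvx=>uxuxrvrruxuxVvxrSvx=>uxuxrvrruxuxuuvxrSvx=>uxuxrvrruxuxuuvxruvx

S => uxV   [S -> u x V]
uxV => uxSvx   [V -> S v x]
uxSvx => uxSrSvx   [S -> S r S]
uxSrSvx => uxSSrSvx   [S -> S S]
uxSSrSvx => uxuxVSrSvx   [S -> u x V]
uxuxVSrSvx => uxuxTrrSrSvx   [V -> T r r]
uxuxTrrSrSvx => uxuxrvrrSrSvx   [T -> r v]
uxuxrvrrSrSvx => uxuxrvrruxVrSvx   [S -> u x V]
uxuxrvrruxVrSvx => uxuxrvrruxSvxrSvx   [V -> S v x]
uxuxrvrruxSvxrSvx => uxuxrvrruxuxVvxrSvx   [S -> u x V]
uxuxrvrruxuxVvxrSvx => uxuxrvrruxuxuuvxrSvx   [V -> u u]
uxuxrvrruxuxuuvxrSvx => uxuxrvrruxuxuuvxruvx   [S -> u]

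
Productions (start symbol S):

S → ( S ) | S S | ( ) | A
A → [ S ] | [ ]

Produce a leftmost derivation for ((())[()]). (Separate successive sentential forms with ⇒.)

S⇒(S)⇒(SS)⇒((S)S)⇒((())S)⇒((())A)⇒((())[S])⇒((())[()])

S ⇒ (S)   [S → ( S )]
(S) ⇒ (SS)   [S → S S]
(SS) ⇒ ((S)S)   [S → ( S )]
((S)S) ⇒ ((())S)   [S → ( )]
((())S) ⇒ ((())A)   [S → A]
((())A) ⇒ ((())[S])   [A → [ S ]]
((())[S]) ⇒ ((())[()])   [S → ( )]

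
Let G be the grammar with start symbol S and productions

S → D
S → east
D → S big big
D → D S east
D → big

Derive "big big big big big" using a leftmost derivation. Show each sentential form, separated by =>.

S => D => S big big => D big big => S big big big big => D big big big big => big big big big big

S => D   [S → D]
D => S big big   [D → S big big]
S big big => D big big   [S → D]
D big big => S big big big big   [D → S big big]
S big big big big => D big big big big   [S → D]
D big big big big => big big big big big   [D → big]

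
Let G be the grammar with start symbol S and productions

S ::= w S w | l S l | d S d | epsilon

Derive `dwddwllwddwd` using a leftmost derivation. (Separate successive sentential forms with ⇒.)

S ⇒ dSd ⇒ dwSwd ⇒ dwdSdwd ⇒ dwddSddwd ⇒ dwddwSwddwd ⇒ dwddwlSlwddwd ⇒ dwddwllwddwd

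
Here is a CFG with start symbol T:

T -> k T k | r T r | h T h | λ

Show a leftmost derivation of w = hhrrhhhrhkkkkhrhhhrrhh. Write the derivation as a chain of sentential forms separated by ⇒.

T ⇒ hTh ⇒ hhThh ⇒ hhrTrhh ⇒ hhrrTrrhh ⇒ hhrrhThrrhh ⇒ hhrrhhThhrrhh ⇒ hhrrhhhThhhrrhh ⇒ hhrrhhhrTrhhhrrhh ⇒ hhrrhhhrhThrhhhrrhh ⇒ hhrrhhhrhkTkhrhhhrrhh ⇒ hhrrhhhrhkkTkkhrhhhrrhh ⇒ hhrrhhhrhkkkkhrhhhrrhh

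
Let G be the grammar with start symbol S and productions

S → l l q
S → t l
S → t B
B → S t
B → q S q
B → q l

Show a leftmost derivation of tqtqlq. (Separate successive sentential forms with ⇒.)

S ⇒ tB   [S → t B]
tB ⇒ tqSq   [B → q S q]
tqSq ⇒ tqtBq   [S → t B]
tqtBq ⇒ tqtqlq   [B → q l]

S⇒tB⇒tqSq⇒tqtBq⇒tqtqlq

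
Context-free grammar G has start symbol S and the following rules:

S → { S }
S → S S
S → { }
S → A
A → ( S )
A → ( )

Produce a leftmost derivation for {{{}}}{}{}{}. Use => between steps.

S => SS => SSS => SSSS => {S}SSS => {{S}}SSS => {{{}}}SSS => {{{}}}{}SS => {{{}}}{}{}S => {{{}}}{}{}{}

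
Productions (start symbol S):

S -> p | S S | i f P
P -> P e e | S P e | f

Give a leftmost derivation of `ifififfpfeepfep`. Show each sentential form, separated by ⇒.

S ⇒ SS ⇒ ifPS ⇒ ifSPeS ⇒ ifSSPeS ⇒ ififPSPeS ⇒ ififSPeSPeS ⇒ ifififPPeSPeS ⇒ ifififfPeSPeS ⇒ ifififfSPeeSPeS ⇒ ifififfpPeeSPeS ⇒ ifififfpfeeSPeS ⇒ ifififfpfeepPeS ⇒ ifififfpfeepfeS ⇒ ifififfpfeepfep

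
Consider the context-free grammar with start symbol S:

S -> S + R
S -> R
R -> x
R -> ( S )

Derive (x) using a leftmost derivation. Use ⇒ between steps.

S⇒R⇒(S)⇒(R)⇒(x)

S ⇒ R   [S -> R]
R ⇒ (S)   [R -> ( S )]
(S) ⇒ (R)   [S -> R]
(R) ⇒ (x)   [R -> x]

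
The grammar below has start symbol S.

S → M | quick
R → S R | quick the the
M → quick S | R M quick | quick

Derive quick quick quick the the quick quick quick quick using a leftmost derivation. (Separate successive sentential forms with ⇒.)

S ⇒ M   [S → M]
M ⇒ R M quick   [M → R M quick]
R M quick ⇒ S R M quick   [R → S R]
S R M quick ⇒ M R M quick   [S → M]
M R M quick ⇒ quick R M quick   [M → quick]
quick R M quick ⇒ quick S R M quick   [R → S R]
quick S R M quick ⇒ quick quick R M quick   [S → quick]
quick quick R M quick ⇒ quick quick quick the the M quick   [R → quick the the]
quick quick quick the the M quick ⇒ quick quick quick the the quick S quick   [M → quick S]
quick quick quick the the quick S quick ⇒ quick quick quick the the quick M quick   [S → M]
quick quick quick the the quick M quick ⇒ quick quick quick the the quick quick S quick   [M → quick S]
quick quick quick the the quick quick S quick ⇒ quick quick quick the the quick quick quick quick   [S → quick]

S ⇒ M ⇒ R M quick ⇒ S R M quick ⇒ M R M quick ⇒ quick R M quick ⇒ quick S R M quick ⇒ quick quick R M quick ⇒ quick quick quick the the M quick ⇒ quick quick quick the the quick S quick ⇒ quick quick quick the the quick M quick ⇒ quick quick quick the the quick quick S quick ⇒ quick quick quick the the quick quick quick quick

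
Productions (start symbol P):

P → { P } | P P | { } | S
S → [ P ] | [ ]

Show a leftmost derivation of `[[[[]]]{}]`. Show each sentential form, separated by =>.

P => S   [P → S]
S => [P]   [S → [ P ]]
[P] => [PP]   [P → P P]
[PP] => [SP]   [P → S]
[SP] => [[P]P]   [S → [ P ]]
[[P]P] => [[S]P]   [P → S]
[[S]P] => [[[P]]P]   [S → [ P ]]
[[[P]]P] => [[[S]]P]   [P → S]
[[[S]]P] => [[[[]]]P]   [S → [ ]]
[[[[]]]P] => [[[[]]]{}]   [P → { }]

P=>S=>[P]=>[PP]=>[SP]=>[[P]P]=>[[S]P]=>[[[P]]P]=>[[[S]]P]=>[[[[]]]P]=>[[[[]]]{}]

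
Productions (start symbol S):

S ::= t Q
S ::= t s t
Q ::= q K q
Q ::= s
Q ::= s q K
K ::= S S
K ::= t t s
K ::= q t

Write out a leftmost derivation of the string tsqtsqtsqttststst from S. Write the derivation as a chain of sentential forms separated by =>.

S => tQ => tsqK => tsqSS => tsqtQS => tsqtsqKS => tsqtsqSSS => tsqtsqtQSS => tsqtsqtsqKSS => tsqtsqtsqttsSS => tsqtsqtsqttstQS => tsqtsqtsqttstsS => tsqtsqtsqttststst

S => tQ   [S ::= t Q]
tQ => tsqK   [Q ::= s q K]
tsqK => tsqSS   [K ::= S S]
tsqSS => tsqtQS   [S ::= t Q]
tsqtQS => tsqtsqKS   [Q ::= s q K]
tsqtsqKS => tsqtsqSSS   [K ::= S S]
tsqtsqSSS => tsqtsqtQSS   [S ::= t Q]
tsqtsqtQSS => tsqtsqtsqKSS   [Q ::= s q K]
tsqtsqtsqKSS => tsqtsqtsqttsSS   [K ::= t t s]
tsqtsqtsqttsSS => tsqtsqtsqttstQS   [S ::= t Q]
tsqtsqtsqttstQS => tsqtsqtsqttstsS   [Q ::= s]
tsqtsqtsqttstsS => tsqtsqtsqttststst   [S ::= t s t]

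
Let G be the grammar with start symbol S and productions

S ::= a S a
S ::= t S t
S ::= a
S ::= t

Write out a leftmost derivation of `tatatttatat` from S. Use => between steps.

S => tSt   [S ::= t S t]
tSt => taSat   [S ::= a S a]
taSat => tatStat   [S ::= t S t]
tatStat => tataSatat   [S ::= a S a]
tataSatat => tatatStatat   [S ::= t S t]
tatatStatat => tatatttatat   [S ::= t]

S => tSt => taSat => tatStat => tataSatat => tatatStatat => tatatttatat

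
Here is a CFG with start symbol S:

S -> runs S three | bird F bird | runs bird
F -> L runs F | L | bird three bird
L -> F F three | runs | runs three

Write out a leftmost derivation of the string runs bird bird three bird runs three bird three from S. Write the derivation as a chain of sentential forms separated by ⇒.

S ⇒ runs S three ⇒ runs bird F bird three ⇒ runs bird L bird three ⇒ runs bird F F three bird three ⇒ runs bird bird three bird F three bird three ⇒ runs bird bird three bird L three bird three ⇒ runs bird bird three bird runs three bird three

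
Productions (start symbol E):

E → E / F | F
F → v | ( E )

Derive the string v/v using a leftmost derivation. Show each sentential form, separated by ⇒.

E ⇒ E/F ⇒ F/F ⇒ v/F ⇒ v/v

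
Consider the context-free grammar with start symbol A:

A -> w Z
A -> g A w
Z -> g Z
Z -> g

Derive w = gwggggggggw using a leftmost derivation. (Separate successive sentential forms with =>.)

A => gAw => gwZw => gwgZw => gwggZw => gwgggZw => gwggggZw => gwgggggZw => gwggggggZw => gwgggggggZw => gwggggggggw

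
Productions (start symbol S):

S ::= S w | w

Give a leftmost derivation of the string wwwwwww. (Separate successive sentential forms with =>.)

S => Sw   [S ::= S w]
Sw => Sww   [S ::= S w]
Sww => Swww   [S ::= S w]
Swww => Swwww   [S ::= S w]
Swwww => Swwwww   [S ::= S w]
Swwwww => Swwwwww   [S ::= S w]
Swwwwww => wwwwwww   [S ::= w]

S=>Sw=>Sww=>Swww=>Swwww=>Swwwww=>Swwwwww=>wwwwwww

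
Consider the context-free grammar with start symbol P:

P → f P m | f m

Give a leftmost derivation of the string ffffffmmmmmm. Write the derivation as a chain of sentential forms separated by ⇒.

P⇒fPm⇒ffPmm⇒fffPmmm⇒ffffPmmmm⇒fffffPmmmmm⇒ffffffmmmmmm

P ⇒ fPm   [P → f P m]
fPm ⇒ ffPmm   [P → f P m]
ffPmm ⇒ fffPmmm   [P → f P m]
fffPmmm ⇒ ffffPmmmm   [P → f P m]
ffffPmmmm ⇒ fffffPmmmmm   [P → f P m]
fffffPmmmmm ⇒ ffffffmmmmmm   [P → f m]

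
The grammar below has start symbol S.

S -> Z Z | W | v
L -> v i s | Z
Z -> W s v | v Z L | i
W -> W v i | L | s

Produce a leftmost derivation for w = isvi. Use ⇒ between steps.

S ⇒ ZZ ⇒ WsvZ ⇒ LsvZ ⇒ ZsvZ ⇒ isvZ ⇒ isvi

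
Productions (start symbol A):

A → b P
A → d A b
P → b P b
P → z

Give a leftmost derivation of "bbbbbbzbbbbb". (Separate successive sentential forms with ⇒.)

A ⇒ bP   [A → b P]
bP ⇒ bbPb   [P → b P b]
bbPb ⇒ bbbPbb   [P → b P b]
bbbPbb ⇒ bbbbPbbb   [P → b P b]
bbbbPbbb ⇒ bbbbbPbbbb   [P → b P b]
bbbbbPbbbb ⇒ bbbbbbPbbbbb   [P → b P b]
bbbbbbPbbbbb ⇒ bbbbbbzbbbbb   [P → z]

A⇒bP⇒bbPb⇒bbbPbb⇒bbbbPbbb⇒bbbbbPbbbb⇒bbbbbbPbbbbb⇒bbbbbbzbbbbb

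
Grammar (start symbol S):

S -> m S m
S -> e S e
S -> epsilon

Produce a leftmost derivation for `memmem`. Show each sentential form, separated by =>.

S => mSm => meSem => memSmem => memmem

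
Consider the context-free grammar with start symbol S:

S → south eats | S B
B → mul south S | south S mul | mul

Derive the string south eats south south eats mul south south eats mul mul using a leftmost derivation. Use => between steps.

S => S B   [S → S B]
S B => S B B   [S → S B]
S B B => south eats B B   [S → south eats]
south eats B B => south eats south S mul B   [B → south S mul]
south eats south S mul B => south eats south south eats mul B   [S → south eats]
south eats south south eats mul B => south eats south south eats mul south S mul   [B → south S mul]
south eats south south eats mul south S mul => south eats south south eats mul south S B mul   [S → S B]
south eats south south eats mul south S B mul => south eats south south eats mul south south eats B mul   [S → south eats]
south eats south south eats mul south south eats B mul => south eats south south eats mul south south eats mul mul   [B → mul]

S => S B => S B B => south eats B B => south eats south S mul B => south eats south south eats mul B => south eats south south eats mul south S mul => south eats south south eats mul south S B mul => south eats south south eats mul south south eats B mul => south eats south south eats mul south south eats mul mul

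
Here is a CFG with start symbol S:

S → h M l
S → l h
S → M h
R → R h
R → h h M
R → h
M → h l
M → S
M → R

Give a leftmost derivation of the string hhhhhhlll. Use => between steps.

S => hMl => hSl => hhMll => hhSll => hhhMlll => hhhRlll => hhhRhlll => hhhRhhlll => hhhhhhlll

S => hMl   [S → h M l]
hMl => hSl   [M → S]
hSl => hhMll   [S → h M l]
hhMll => hhSll   [M → S]
hhSll => hhhMlll   [S → h M l]
hhhMlll => hhhRlll   [M → R]
hhhRlll => hhhRhlll   [R → R h]
hhhRhlll => hhhRhhlll   [R → R h]
hhhRhhlll => hhhhhhlll   [R → h]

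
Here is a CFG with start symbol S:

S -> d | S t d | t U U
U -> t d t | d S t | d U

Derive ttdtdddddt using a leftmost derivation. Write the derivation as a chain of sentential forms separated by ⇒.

S ⇒ tUU ⇒ ttdtU ⇒ ttdtdU ⇒ ttdtddU ⇒ ttdtdddU ⇒ ttdtddddSt ⇒ ttdtdddddt

S ⇒ tUU   [S -> t U U]
tUU ⇒ ttdtU   [U -> t d t]
ttdtU ⇒ ttdtdU   [U -> d U]
ttdtdU ⇒ ttdtddU   [U -> d U]
ttdtddU ⇒ ttdtdddU   [U -> d U]
ttdtdddU ⇒ ttdtddddSt   [U -> d S t]
ttdtddddSt ⇒ ttdtdddddt   [S -> d]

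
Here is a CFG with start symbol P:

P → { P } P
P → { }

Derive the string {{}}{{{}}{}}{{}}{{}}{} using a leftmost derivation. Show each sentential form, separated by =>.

P => {P}P => {{}}P => {{}}{P}P => {{}}{{P}P}P => {{}}{{{}}P}P => {{}}{{{}}{}}P => {{}}{{{}}{}}{P}P => {{}}{{{}}{}}{{}}P => {{}}{{{}}{}}{{}}{P}P => {{}}{{{}}{}}{{}}{{}}P => {{}}{{{}}{}}{{}}{{}}{}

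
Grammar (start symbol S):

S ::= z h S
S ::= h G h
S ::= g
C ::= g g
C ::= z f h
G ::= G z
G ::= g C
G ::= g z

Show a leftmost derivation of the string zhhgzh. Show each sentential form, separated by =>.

S => zhS   [S ::= z h S]
zhS => zhhGh   [S ::= h G h]
zhhGh => zhhgzh   [G ::= g z]

S=>zhS=>zhhGh=>zhhgzh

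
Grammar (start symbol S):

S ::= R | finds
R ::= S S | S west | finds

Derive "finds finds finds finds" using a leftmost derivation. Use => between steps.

S => R => S S => R S => S S S => finds S S => finds R S => finds S S S => finds finds S S => finds finds finds S => finds finds finds finds

S => R   [S ::= R]
R => S S   [R ::= S S]
S S => R S   [S ::= R]
R S => S S S   [R ::= S S]
S S S => finds S S   [S ::= finds]
finds S S => finds R S   [S ::= R]
finds R S => finds S S S   [R ::= S S]
finds S S S => finds finds S S   [S ::= finds]
finds finds S S => finds finds finds S   [S ::= finds]
finds finds finds S => finds finds finds finds   [S ::= finds]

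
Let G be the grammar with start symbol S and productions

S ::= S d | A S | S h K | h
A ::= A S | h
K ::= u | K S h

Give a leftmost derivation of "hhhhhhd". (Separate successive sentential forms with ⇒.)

S⇒Sd⇒ASd⇒ASSd⇒ASSSd⇒ASSSSd⇒ASSSSSd⇒hSSSSSd⇒hhSSSSd⇒hhhSSSd⇒hhhhSSd⇒hhhhhSd⇒hhhhhhd

S ⇒ Sd   [S ::= S d]
Sd ⇒ ASd   [S ::= A S]
ASd ⇒ ASSd   [A ::= A S]
ASSd ⇒ ASSSd   [A ::= A S]
ASSSd ⇒ ASSSSd   [A ::= A S]
ASSSSd ⇒ ASSSSSd   [A ::= A S]
ASSSSSd ⇒ hSSSSSd   [A ::= h]
hSSSSSd ⇒ hhSSSSd   [S ::= h]
hhSSSSd ⇒ hhhSSSd   [S ::= h]
hhhSSSd ⇒ hhhhSSd   [S ::= h]
hhhhSSd ⇒ hhhhhSd   [S ::= h]
hhhhhSd ⇒ hhhhhhd   [S ::= h]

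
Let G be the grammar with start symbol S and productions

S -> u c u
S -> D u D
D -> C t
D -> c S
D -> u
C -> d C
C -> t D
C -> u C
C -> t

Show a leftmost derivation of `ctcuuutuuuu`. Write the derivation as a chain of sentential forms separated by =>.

S=>DuD=>cSuD=>cDuDuD=>cCtuDuD=>ctDtuDuD=>ctcStuDuD=>ctcDuDtuDuD=>ctcuuDtuDuD=>ctcuuutuDuD=>ctcuuutuuuD=>ctcuuutuuuu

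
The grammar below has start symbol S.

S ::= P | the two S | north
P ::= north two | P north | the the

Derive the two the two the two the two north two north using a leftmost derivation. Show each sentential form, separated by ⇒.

S ⇒ the two S ⇒ the two the two S ⇒ the two the two the two S ⇒ the two the two the two the two S ⇒ the two the two the two the two P ⇒ the two the two the two the two P north ⇒ the two the two the two the two north two north

S ⇒ the two S   [S ::= the two S]
the two S ⇒ the two the two S   [S ::= the two S]
the two the two S ⇒ the two the two the two S   [S ::= the two S]
the two the two the two S ⇒ the two the two the two the two S   [S ::= the two S]
the two the two the two the two S ⇒ the two the two the two the two P   [S ::= P]
the two the two the two the two P ⇒ the two the two the two the two P north   [P ::= P north]
the two the two the two the two P north ⇒ the two the two the two the two north two north   [P ::= north two]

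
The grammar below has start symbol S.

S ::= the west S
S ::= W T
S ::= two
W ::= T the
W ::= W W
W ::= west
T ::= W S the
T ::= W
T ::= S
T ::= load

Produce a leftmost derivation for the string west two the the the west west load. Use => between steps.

S => W T => W W T => W W W T => T the W W T => W the W W T => T the the W W T => W S the the the W W T => west S the the the W W T => west two the the the W W T => west two the the the west W T => west two the the the west west T => west two the the the west west load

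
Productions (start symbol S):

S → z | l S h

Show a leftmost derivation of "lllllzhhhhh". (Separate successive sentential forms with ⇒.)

S ⇒ lSh   [S → l S h]
lSh ⇒ llShh   [S → l S h]
llShh ⇒ lllShhh   [S → l S h]
lllShhh ⇒ llllShhhh   [S → l S h]
llllShhhh ⇒ lllllShhhhh   [S → l S h]
lllllShhhhh ⇒ lllllzhhhhh   [S → z]

S ⇒ lSh ⇒ llShh ⇒ lllShhh ⇒ llllShhhh ⇒ lllllShhhhh ⇒ lllllzhhhhh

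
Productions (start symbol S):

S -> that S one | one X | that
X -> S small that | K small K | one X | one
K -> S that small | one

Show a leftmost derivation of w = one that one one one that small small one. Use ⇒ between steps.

S ⇒ one X   [S -> one X]
one X ⇒ one K small K   [X -> K small K]
one K small K ⇒ one S that small small K   [K -> S that small]
one S that small small K ⇒ one that S one that small small K   [S -> that S one]
one that S one that small small K ⇒ one that one X one that small small K   [S -> one X]
one that one X one that small small K ⇒ one that one one one that small small K   [X -> one]
one that one one one that small small K ⇒ one that one one one that small small one   [K -> one]

S ⇒ one X ⇒ one K small K ⇒ one S that small small K ⇒ one that S one that small small K ⇒ one that one X one that small small K ⇒ one that one one one that small small K ⇒ one that one one one that small small one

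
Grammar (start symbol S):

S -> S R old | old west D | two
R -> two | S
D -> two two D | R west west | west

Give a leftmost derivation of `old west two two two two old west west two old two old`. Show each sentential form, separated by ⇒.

S ⇒ S R old ⇒ S R old R old ⇒ old west D R old R old ⇒ old west two two D R old R old ⇒ old west two two R west west R old R old ⇒ old west two two S west west R old R old ⇒ old west two two S R old west west R old R old ⇒ old west two two two R old west west R old R old ⇒ old west two two two S old west west R old R old ⇒ old west two two two two old west west R old R old ⇒ old west two two two two old west west two old R old ⇒ old west two two two two old west west two old two old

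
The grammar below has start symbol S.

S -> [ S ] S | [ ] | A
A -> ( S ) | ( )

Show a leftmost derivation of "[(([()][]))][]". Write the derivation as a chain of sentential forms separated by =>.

S => [S]S => [A]S => [(S)]S => [(A)]S => [((S))]S => [(([S]S))]S => [(([A]S))]S => [(([()]S))]S => [(([()][]))]S => [(([()][]))][]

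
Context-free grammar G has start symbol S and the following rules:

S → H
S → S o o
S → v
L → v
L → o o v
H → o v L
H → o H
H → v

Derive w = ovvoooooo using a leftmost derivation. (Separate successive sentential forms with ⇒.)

S ⇒ Soo   [S → S o o]
Soo ⇒ Soooo   [S → S o o]
Soooo ⇒ Soooooo   [S → S o o]
Soooooo ⇒ Hoooooo   [S → H]
Hoooooo ⇒ ovLoooooo   [H → o v L]
ovLoooooo ⇒ ovvoooooo   [L → v]

S⇒Soo⇒Soooo⇒Soooooo⇒Hoooooo⇒ovLoooooo⇒ovvoooooo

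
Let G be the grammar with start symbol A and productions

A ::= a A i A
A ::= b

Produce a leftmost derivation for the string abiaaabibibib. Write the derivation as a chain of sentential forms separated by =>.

A => aAiA   [A ::= a A i A]
aAiA => abiA   [A ::= b]
abiA => abiaAiA   [A ::= a A i A]
abiaAiA => abiaaAiAiA   [A ::= a A i A]
abiaaAiAiA => abiaaaAiAiAiA   [A ::= a A i A]
abiaaaAiAiAiA => abiaaabiAiAiA   [A ::= b]
abiaaabiAiAiA => abiaaabibiAiA   [A ::= b]
abiaaabibiAiA => abiaaabibibiA   [A ::= b]
abiaaabibibiA => abiaaabibibib   [A ::= b]

A => aAiA => abiA => abiaAiA => abiaaAiAiA => abiaaaAiAiAiA => abiaaabiAiAiA => abiaaabibiAiA => abiaaabibibiA => abiaaabibibib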